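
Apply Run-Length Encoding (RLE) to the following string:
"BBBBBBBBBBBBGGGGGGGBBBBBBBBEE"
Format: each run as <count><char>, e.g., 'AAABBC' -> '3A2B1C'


Scanning runs left to right:
  i=0: run of 'B' x 12 -> '12B'
  i=12: run of 'G' x 7 -> '7G'
  i=19: run of 'B' x 8 -> '8B'
  i=27: run of 'E' x 2 -> '2E'

RLE = 12B7G8B2E


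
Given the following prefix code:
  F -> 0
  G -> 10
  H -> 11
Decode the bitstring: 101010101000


Decoding step by step:
Bits 10 -> G
Bits 10 -> G
Bits 10 -> G
Bits 10 -> G
Bits 10 -> G
Bits 0 -> F
Bits 0 -> F


Decoded message: GGGGGFF


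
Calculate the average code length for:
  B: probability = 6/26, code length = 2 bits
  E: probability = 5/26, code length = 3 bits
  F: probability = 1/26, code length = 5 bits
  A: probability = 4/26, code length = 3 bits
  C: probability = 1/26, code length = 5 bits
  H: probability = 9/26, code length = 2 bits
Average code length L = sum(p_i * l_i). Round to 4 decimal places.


Weighted contributions p_i * l_i:
  B: (6/26) * 2 = 12/26
  E: (5/26) * 3 = 15/26
  F: (1/26) * 5 = 5/26
  A: (4/26) * 3 = 12/26
  C: (1/26) * 5 = 5/26
  H: (9/26) * 2 = 18/26
Sum = (12 + 15 + 5 + 12 + 5 + 18)/26 = 67/26

L = 67/26 = 2.5769 bits/symbol


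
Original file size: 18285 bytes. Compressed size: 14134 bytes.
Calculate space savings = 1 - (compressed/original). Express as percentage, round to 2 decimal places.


ratio = compressed/original = 14134/18285 = 0.772983
savings = 1 - ratio = 1 - 0.772983 = 0.227017
as a percentage: 0.227017 * 100 = 22.7%

Space savings = 1 - 14134/18285 = 22.7%


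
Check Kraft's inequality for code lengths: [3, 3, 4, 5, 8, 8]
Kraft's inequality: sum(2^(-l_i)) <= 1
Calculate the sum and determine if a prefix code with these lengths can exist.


Sum = 2^(-3) + 2^(-3) + 2^(-4) + 2^(-5) + 2^(-8) + 2^(-8)
    = 0.125 + 0.125 + 0.0625 + 0.03125 + 0.00390625 + 0.00390625
    = 90/256 = 0.3515625
Since 0.3515625 <= 1, Kraft's inequality IS satisfied.
A prefix code with these lengths CAN exist.

Kraft sum = 0.3515625. Satisfied.


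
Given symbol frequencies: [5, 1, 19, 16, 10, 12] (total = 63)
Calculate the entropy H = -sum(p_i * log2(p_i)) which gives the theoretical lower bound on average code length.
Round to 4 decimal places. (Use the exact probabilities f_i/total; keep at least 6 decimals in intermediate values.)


Per-symbol terms -p_i * log2(p_i) with p_i = f_i/63:
  p = 5/63 = 0.079365: log2(p) = -3.655352, -p*log2(p) = 0.290107
  p = 1/63 = 0.015873: log2(p) = -5.977280, -p*log2(p) = 0.094877
  p = 19/63 = 0.301587: log2(p) = -1.729352, -p*log2(p) = 0.521551
  p = 16/63 = 0.253968: log2(p) = -1.977280, -p*log2(p) = 0.502166
  p = 10/63 = 0.158730: log2(p) = -2.655352, -p*log2(p) = 0.421484
  p = 12/63 = 0.190476: log2(p) = -2.392317, -p*log2(p) = 0.455680
H = 0.290107 + 0.094877 + 0.521551 + 0.502166 + 0.421484 + 0.455680 = 2.285865

H = 2.2859 bits/symbol


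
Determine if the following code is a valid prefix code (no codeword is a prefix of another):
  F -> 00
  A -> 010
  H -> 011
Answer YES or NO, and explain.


Checking each pair (does one codeword prefix another?):
  F='00' vs A='010': no prefix
  F='00' vs H='011': no prefix
  A='010' vs F='00': no prefix
  A='010' vs H='011': no prefix
  H='011' vs F='00': no prefix
  H='011' vs A='010': no prefix
No violation found over all pairs.

YES -- this is a valid prefix code. No codeword is a prefix of any other codeword.


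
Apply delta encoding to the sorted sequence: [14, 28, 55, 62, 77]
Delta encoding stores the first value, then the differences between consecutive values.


First value: 14
Deltas:
  28 - 14 = 14
  55 - 28 = 27
  62 - 55 = 7
  77 - 62 = 15


Delta encoded: [14, 14, 27, 7, 15]


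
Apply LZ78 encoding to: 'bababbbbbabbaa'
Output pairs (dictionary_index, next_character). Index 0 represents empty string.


LZ78 encoding steps:
Dictionary: {0: ''}
Step 1: w='' (idx 0), next='b' -> output (0, 'b'), add 'b' as idx 1
Step 2: w='' (idx 0), next='a' -> output (0, 'a'), add 'a' as idx 2
Step 3: w='b' (idx 1), next='a' -> output (1, 'a'), add 'ba' as idx 3
Step 4: w='b' (idx 1), next='b' -> output (1, 'b'), add 'bb' as idx 4
Step 5: w='bb' (idx 4), next='b' -> output (4, 'b'), add 'bbb' as idx 5
Step 6: w='a' (idx 2), next='b' -> output (2, 'b'), add 'ab' as idx 6
Step 7: w='ba' (idx 3), next='a' -> output (3, 'a'), add 'baa' as idx 7


Encoded: [(0, 'b'), (0, 'a'), (1, 'a'), (1, 'b'), (4, 'b'), (2, 'b'), (3, 'a')]


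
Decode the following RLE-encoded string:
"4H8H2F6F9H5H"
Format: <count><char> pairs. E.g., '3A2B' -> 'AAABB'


Expanding each <count><char> pair:
  4H -> 'HHHH'
  8H -> 'HHHHHHHH'
  2F -> 'FF'
  6F -> 'FFFFFF'
  9H -> 'HHHHHHHHH'
  5H -> 'HHHHH'

Decoded = HHHHHHHHHHHHFFFFFFFFHHHHHHHHHHHHHH


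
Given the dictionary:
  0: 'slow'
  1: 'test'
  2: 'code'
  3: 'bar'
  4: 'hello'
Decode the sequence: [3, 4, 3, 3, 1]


Look up each index in the dictionary:
  3 -> 'bar'
  4 -> 'hello'
  3 -> 'bar'
  3 -> 'bar'
  1 -> 'test'

Decoded: "bar hello bar bar test"


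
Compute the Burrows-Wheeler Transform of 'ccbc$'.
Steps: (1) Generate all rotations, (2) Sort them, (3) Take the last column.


Rotations (sorted):
  0: $ccbc -> last char: c
  1: bc$cc -> last char: c
  2: c$ccb -> last char: b
  3: cbc$c -> last char: c
  4: ccbc$ -> last char: $


BWT = ccbc$


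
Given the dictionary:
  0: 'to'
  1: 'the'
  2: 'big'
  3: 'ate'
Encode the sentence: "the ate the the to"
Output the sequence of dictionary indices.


Look up each word in the dictionary:
  'the' -> 1
  'ate' -> 3
  'the' -> 1
  'the' -> 1
  'to' -> 0

Encoded: [1, 3, 1, 1, 0]


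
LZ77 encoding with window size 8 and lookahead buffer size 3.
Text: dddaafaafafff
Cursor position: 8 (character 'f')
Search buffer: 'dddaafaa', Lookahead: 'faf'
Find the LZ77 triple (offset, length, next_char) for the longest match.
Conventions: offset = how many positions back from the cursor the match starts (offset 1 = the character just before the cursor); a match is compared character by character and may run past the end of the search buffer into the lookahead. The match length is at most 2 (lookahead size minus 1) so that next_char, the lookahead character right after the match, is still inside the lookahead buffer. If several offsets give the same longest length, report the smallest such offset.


Try each offset into the search buffer:
  offset=1 (pos 7, char 'a'): match length 0
  offset=2 (pos 6, char 'a'): match length 0
  offset=3 (pos 5, char 'f'): match length 2
  offset=4 (pos 4, char 'a'): match length 0
  offset=5 (pos 3, char 'a'): match length 0
  offset=6 (pos 2, char 'd'): match length 0
  offset=7 (pos 1, char 'd'): match length 0
  offset=8 (pos 0, char 'd'): match length 0
Longest match has length 2 at offset 3.
next_char = character at position 8 + 2 = 10 -> 'f'

Best match: offset=3, length=2 (matching 'fa' starting at position 5)
LZ77 triple: (3, 2, 'f')


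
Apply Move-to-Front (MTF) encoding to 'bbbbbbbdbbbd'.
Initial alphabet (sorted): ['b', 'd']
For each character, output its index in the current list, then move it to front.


MTF encoding:
'b': index 0 in ['b', 'd'] -> ['b', 'd']
'b': index 0 in ['b', 'd'] -> ['b', 'd']
'b': index 0 in ['b', 'd'] -> ['b', 'd']
'b': index 0 in ['b', 'd'] -> ['b', 'd']
'b': index 0 in ['b', 'd'] -> ['b', 'd']
'b': index 0 in ['b', 'd'] -> ['b', 'd']
'b': index 0 in ['b', 'd'] -> ['b', 'd']
'd': index 1 in ['b', 'd'] -> ['d', 'b']
'b': index 1 in ['d', 'b'] -> ['b', 'd']
'b': index 0 in ['b', 'd'] -> ['b', 'd']
'b': index 0 in ['b', 'd'] -> ['b', 'd']
'd': index 1 in ['b', 'd'] -> ['d', 'b']


Output: [0, 0, 0, 0, 0, 0, 0, 1, 1, 0, 0, 1]


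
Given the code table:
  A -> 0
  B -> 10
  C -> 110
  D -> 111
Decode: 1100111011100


Decoding:
110 -> C
0 -> A
111 -> D
0 -> A
111 -> D
0 -> A
0 -> A


Result: CADADAA


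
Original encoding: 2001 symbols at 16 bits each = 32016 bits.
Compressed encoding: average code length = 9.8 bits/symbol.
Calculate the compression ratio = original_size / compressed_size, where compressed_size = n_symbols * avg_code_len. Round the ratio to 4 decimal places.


original_size = n_symbols * orig_bits = 2001 * 16 = 32016 bits
compressed_size = n_symbols * avg_code_len = 2001 * 9.8 = 19609.8 bits
ratio = original_size / compressed_size = 32016 / 19609.8 = 1.6327

Compression ratio = 1.6327


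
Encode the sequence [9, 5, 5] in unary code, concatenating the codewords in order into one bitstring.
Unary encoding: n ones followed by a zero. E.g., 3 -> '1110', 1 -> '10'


Encode each number as n ones followed by a terminating 0:
  9 -> 1111111110 (10 bits)
  5 -> 111110 (6 bits)
  5 -> 111110 (6 bits)
Total length = 10 + 6 + 6 = 22 bits.

Unary([9, 5, 5]) = 1111111110111110111110 (22 bits)


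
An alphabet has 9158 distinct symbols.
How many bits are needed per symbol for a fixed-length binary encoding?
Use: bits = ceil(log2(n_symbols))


log2(9158) = 13.1608
Bracket: 2^13 = 8192 < 9158 <= 2^14 = 16384
So ceil(log2(9158)) = 14

bits = ceil(log2(9158)) = ceil(13.1608) = 14 bits


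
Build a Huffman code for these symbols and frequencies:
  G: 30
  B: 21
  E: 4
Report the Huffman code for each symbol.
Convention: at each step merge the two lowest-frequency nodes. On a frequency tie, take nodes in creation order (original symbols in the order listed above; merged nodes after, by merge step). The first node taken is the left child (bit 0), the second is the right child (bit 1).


Huffman tree construction:
Step 1: Merge E(4) + B(21) = 25
Step 2: Merge (E+B)(25) + G(30) = 55
Read each symbol's code off the tree from the root (left child = 0, right child = 1).

Codes:
  G: 1 (length 1)
  B: 01 (length 2)
  E: 00 (length 2)
Average code length: 80/55 = 1.4545 bits/symbol


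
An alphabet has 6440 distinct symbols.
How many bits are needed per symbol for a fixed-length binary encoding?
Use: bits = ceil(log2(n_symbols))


log2(6440) = 12.6528
Bracket: 2^12 = 4096 < 6440 <= 2^13 = 8192
So ceil(log2(6440)) = 13

bits = ceil(log2(6440)) = ceil(12.6528) = 13 bits


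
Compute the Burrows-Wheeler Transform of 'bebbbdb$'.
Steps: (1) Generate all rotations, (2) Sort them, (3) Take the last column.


Rotations (sorted):
  0: $bebbbdb -> last char: b
  1: b$bebbbd -> last char: d
  2: bbbdb$be -> last char: e
  3: bbdb$beb -> last char: b
  4: bdb$bebb -> last char: b
  5: bebbbdb$ -> last char: $
  6: db$bebbb -> last char: b
  7: ebbbdb$b -> last char: b


BWT = bdebb$bb


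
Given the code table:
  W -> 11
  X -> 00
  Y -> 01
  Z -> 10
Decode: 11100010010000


Decoding:
11 -> W
10 -> Z
00 -> X
10 -> Z
01 -> Y
00 -> X
00 -> X


Result: WZXZYXX


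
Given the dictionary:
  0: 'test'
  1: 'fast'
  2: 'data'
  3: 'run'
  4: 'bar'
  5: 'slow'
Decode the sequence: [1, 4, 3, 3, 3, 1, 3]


Look up each index in the dictionary:
  1 -> 'fast'
  4 -> 'bar'
  3 -> 'run'
  3 -> 'run'
  3 -> 'run'
  1 -> 'fast'
  3 -> 'run'

Decoded: "fast bar run run run fast run"


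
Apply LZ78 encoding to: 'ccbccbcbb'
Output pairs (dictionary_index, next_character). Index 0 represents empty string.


LZ78 encoding steps:
Dictionary: {0: ''}
Step 1: w='' (idx 0), next='c' -> output (0, 'c'), add 'c' as idx 1
Step 2: w='c' (idx 1), next='b' -> output (1, 'b'), add 'cb' as idx 2
Step 3: w='c' (idx 1), next='c' -> output (1, 'c'), add 'cc' as idx 3
Step 4: w='' (idx 0), next='b' -> output (0, 'b'), add 'b' as idx 4
Step 5: w='cb' (idx 2), next='b' -> output (2, 'b'), add 'cbb' as idx 5


Encoded: [(0, 'c'), (1, 'b'), (1, 'c'), (0, 'b'), (2, 'b')]


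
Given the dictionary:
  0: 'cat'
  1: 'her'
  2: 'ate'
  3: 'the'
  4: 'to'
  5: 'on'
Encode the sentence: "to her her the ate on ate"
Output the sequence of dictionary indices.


Look up each word in the dictionary:
  'to' -> 4
  'her' -> 1
  'her' -> 1
  'the' -> 3
  'ate' -> 2
  'on' -> 5
  'ate' -> 2

Encoded: [4, 1, 1, 3, 2, 5, 2]


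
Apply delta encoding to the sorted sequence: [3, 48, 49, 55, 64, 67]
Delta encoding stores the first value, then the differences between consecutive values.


First value: 3
Deltas:
  48 - 3 = 45
  49 - 48 = 1
  55 - 49 = 6
  64 - 55 = 9
  67 - 64 = 3


Delta encoded: [3, 45, 1, 6, 9, 3]


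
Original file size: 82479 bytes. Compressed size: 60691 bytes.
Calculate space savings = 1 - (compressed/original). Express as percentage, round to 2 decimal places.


ratio = compressed/original = 60691/82479 = 0.735836
savings = 1 - ratio = 1 - 0.735836 = 0.264164
as a percentage: 0.264164 * 100 = 26.42%

Space savings = 1 - 60691/82479 = 26.42%


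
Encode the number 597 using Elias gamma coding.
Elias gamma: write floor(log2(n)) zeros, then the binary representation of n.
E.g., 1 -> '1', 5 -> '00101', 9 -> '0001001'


num_bits = floor(log2(597)) + 1 = 10
leading_zeros = num_bits - 1 = 9
binary(597) = 1001010101

Elias gamma(597) = '000000000' + '1001010101' = 0000000001001010101 (19 bits)


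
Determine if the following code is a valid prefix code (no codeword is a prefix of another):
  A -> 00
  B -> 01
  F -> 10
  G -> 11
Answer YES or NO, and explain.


Checking each pair (does one codeword prefix another?):
  A='00' vs B='01': no prefix
  A='00' vs F='10': no prefix
  A='00' vs G='11': no prefix
  B='01' vs A='00': no prefix
  B='01' vs F='10': no prefix
  B='01' vs G='11': no prefix
  F='10' vs A='00': no prefix
  F='10' vs B='01': no prefix
  F='10' vs G='11': no prefix
  G='11' vs A='00': no prefix
  G='11' vs B='01': no prefix
  G='11' vs F='10': no prefix
No violation found over all pairs.

YES -- this is a valid prefix code. No codeword is a prefix of any other codeword.


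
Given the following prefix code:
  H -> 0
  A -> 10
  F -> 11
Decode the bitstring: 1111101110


Decoding step by step:
Bits 11 -> F
Bits 11 -> F
Bits 10 -> A
Bits 11 -> F
Bits 10 -> A


Decoded message: FFAFA


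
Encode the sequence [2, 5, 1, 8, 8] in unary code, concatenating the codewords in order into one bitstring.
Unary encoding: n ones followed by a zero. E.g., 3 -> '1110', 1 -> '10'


Encode each number as n ones followed by a terminating 0:
  2 -> 110 (3 bits)
  5 -> 111110 (6 bits)
  1 -> 10 (2 bits)
  8 -> 111111110 (9 bits)
  8 -> 111111110 (9 bits)
Total length = 3 + 6 + 2 + 9 + 9 = 29 bits.

Unary([2, 5, 1, 8, 8]) = 11011111010111111110111111110 (29 bits)


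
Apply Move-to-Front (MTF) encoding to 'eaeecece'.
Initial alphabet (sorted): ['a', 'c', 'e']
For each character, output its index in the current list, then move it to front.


MTF encoding:
'e': index 2 in ['a', 'c', 'e'] -> ['e', 'a', 'c']
'a': index 1 in ['e', 'a', 'c'] -> ['a', 'e', 'c']
'e': index 1 in ['a', 'e', 'c'] -> ['e', 'a', 'c']
'e': index 0 in ['e', 'a', 'c'] -> ['e', 'a', 'c']
'c': index 2 in ['e', 'a', 'c'] -> ['c', 'e', 'a']
'e': index 1 in ['c', 'e', 'a'] -> ['e', 'c', 'a']
'c': index 1 in ['e', 'c', 'a'] -> ['c', 'e', 'a']
'e': index 1 in ['c', 'e', 'a'] -> ['e', 'c', 'a']


Output: [2, 1, 1, 0, 2, 1, 1, 1]


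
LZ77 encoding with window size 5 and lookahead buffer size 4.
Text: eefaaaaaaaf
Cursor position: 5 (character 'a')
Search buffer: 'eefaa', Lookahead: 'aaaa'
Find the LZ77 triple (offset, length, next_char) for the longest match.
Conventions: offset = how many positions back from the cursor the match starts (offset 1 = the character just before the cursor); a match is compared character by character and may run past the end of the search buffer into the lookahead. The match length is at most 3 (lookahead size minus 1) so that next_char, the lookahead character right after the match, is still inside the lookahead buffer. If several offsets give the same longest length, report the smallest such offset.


Try each offset into the search buffer:
  offset=1 (pos 4, char 'a'): match length 3
  offset=2 (pos 3, char 'a'): match length 3
  offset=3 (pos 2, char 'f'): match length 0
  offset=4 (pos 1, char 'e'): match length 0
  offset=5 (pos 0, char 'e'): match length 0
Longest match has length 3, found at offsets 1, 2; take the smallest, offset 1.
next_char = character at position 5 + 3 = 8 -> 'a'

Best match: offset=1, length=3 (matching 'aaa' starting at position 4)
LZ77 triple: (1, 3, 'a')


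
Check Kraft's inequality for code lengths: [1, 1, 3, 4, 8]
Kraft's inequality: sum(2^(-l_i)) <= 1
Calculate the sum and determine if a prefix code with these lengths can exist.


Sum = 2^(-1) + 2^(-1) + 2^(-3) + 2^(-4) + 2^(-8)
    = 0.5 + 0.5 + 0.125 + 0.0625 + 0.00390625
    = 305/256 = 1.19140625
Since 1.19140625 > 1, Kraft's inequality is NOT satisfied.
A prefix code with these lengths CANNOT exist.

Kraft sum = 1.19140625. Not satisfied.


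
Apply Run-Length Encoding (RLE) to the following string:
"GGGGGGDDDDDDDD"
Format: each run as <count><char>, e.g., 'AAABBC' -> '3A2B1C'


Scanning runs left to right:
  i=0: run of 'G' x 6 -> '6G'
  i=6: run of 'D' x 8 -> '8D'

RLE = 6G8D


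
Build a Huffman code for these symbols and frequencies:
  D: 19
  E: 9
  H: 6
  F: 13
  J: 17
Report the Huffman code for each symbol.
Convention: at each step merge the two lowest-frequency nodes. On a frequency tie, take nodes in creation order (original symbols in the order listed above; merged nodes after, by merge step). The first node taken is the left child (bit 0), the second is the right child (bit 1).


Huffman tree construction:
Step 1: Merge H(6) + E(9) = 15
Step 2: Merge F(13) + (H+E)(15) = 28
Step 3: Merge J(17) + D(19) = 36
Step 4: Merge (F+(H+E))(28) + (J+D)(36) = 64
Read each symbol's code off the tree from the root (left child = 0, right child = 1).

Codes:
  D: 11 (length 2)
  E: 011 (length 3)
  H: 010 (length 3)
  F: 00 (length 2)
  J: 10 (length 2)
Average code length: 143/64 = 2.2344 bits/symbol


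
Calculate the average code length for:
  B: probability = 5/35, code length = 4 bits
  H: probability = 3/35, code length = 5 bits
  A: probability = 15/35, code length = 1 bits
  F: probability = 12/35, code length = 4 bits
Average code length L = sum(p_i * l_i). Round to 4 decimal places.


Weighted contributions p_i * l_i:
  B: (5/35) * 4 = 20/35
  H: (3/35) * 5 = 15/35
  A: (15/35) * 1 = 15/35
  F: (12/35) * 4 = 48/35
Sum = (20 + 15 + 15 + 48)/35 = 98/35

L = 98/35 = 2.8000 bits/symbol


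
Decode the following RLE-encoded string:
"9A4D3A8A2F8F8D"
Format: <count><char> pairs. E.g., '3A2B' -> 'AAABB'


Expanding each <count><char> pair:
  9A -> 'AAAAAAAAA'
  4D -> 'DDDD'
  3A -> 'AAA'
  8A -> 'AAAAAAAA'
  2F -> 'FF'
  8F -> 'FFFFFFFF'
  8D -> 'DDDDDDDD'

Decoded = AAAAAAAAADDDDAAAAAAAAAAAFFFFFFFFFFDDDDDDDD


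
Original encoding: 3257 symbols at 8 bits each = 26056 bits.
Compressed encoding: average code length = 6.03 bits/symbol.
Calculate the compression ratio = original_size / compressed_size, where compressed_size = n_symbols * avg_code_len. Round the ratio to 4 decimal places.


original_size = n_symbols * orig_bits = 3257 * 8 = 26056 bits
compressed_size = n_symbols * avg_code_len = 3257 * 6.03 = 19639.71 bits
ratio = original_size / compressed_size = 26056 / 19639.71 = 1.3267

Compression ratio = 1.3267


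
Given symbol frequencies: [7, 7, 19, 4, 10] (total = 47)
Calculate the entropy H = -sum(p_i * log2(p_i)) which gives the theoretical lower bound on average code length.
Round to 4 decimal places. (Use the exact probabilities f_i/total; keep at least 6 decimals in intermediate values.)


Per-symbol terms -p_i * log2(p_i) with p_i = f_i/47:
  p = 7/47 = 0.148936: log2(p) = -2.747234, -p*log2(p) = 0.409163
  p = 7/47 = 0.148936: log2(p) = -2.747234, -p*log2(p) = 0.409163
  p = 19/47 = 0.404255: log2(p) = -1.306661, -p*log2(p) = 0.528225
  p = 4/47 = 0.085106: log2(p) = -3.554589, -p*log2(p) = 0.302518
  p = 10/47 = 0.212766: log2(p) = -2.232661, -p*log2(p) = 0.475034
H = 0.409163 + 0.409163 + 0.528225 + 0.302518 + 0.475034 = 2.124103

H = 2.1241 bits/symbol


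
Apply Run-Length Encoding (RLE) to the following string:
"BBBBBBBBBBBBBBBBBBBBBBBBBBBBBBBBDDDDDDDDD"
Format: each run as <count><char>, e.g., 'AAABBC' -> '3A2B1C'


Scanning runs left to right:
  i=0: run of 'B' x 32 -> '32B'
  i=32: run of 'D' x 9 -> '9D'

RLE = 32B9D


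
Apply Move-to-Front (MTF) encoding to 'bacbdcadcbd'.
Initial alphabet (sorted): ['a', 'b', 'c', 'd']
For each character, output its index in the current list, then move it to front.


MTF encoding:
'b': index 1 in ['a', 'b', 'c', 'd'] -> ['b', 'a', 'c', 'd']
'a': index 1 in ['b', 'a', 'c', 'd'] -> ['a', 'b', 'c', 'd']
'c': index 2 in ['a', 'b', 'c', 'd'] -> ['c', 'a', 'b', 'd']
'b': index 2 in ['c', 'a', 'b', 'd'] -> ['b', 'c', 'a', 'd']
'd': index 3 in ['b', 'c', 'a', 'd'] -> ['d', 'b', 'c', 'a']
'c': index 2 in ['d', 'b', 'c', 'a'] -> ['c', 'd', 'b', 'a']
'a': index 3 in ['c', 'd', 'b', 'a'] -> ['a', 'c', 'd', 'b']
'd': index 2 in ['a', 'c', 'd', 'b'] -> ['d', 'a', 'c', 'b']
'c': index 2 in ['d', 'a', 'c', 'b'] -> ['c', 'd', 'a', 'b']
'b': index 3 in ['c', 'd', 'a', 'b'] -> ['b', 'c', 'd', 'a']
'd': index 2 in ['b', 'c', 'd', 'a'] -> ['d', 'b', 'c', 'a']


Output: [1, 1, 2, 2, 3, 2, 3, 2, 2, 3, 2]


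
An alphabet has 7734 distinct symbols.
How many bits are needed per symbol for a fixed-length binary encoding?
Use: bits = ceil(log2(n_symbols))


log2(7734) = 12.917
Bracket: 2^12 = 4096 < 7734 <= 2^13 = 8192
So ceil(log2(7734)) = 13

bits = ceil(log2(7734)) = ceil(12.917) = 13 bits


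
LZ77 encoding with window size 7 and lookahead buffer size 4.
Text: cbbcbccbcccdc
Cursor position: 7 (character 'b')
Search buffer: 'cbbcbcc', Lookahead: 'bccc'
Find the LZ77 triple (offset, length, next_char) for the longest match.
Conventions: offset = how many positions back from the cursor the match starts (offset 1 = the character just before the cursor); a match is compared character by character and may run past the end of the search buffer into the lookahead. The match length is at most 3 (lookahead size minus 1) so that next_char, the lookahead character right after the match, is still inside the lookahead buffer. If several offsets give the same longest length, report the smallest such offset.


Try each offset into the search buffer:
  offset=1 (pos 6, char 'c'): match length 0
  offset=2 (pos 5, char 'c'): match length 0
  offset=3 (pos 4, char 'b'): match length 3
  offset=4 (pos 3, char 'c'): match length 0
  offset=5 (pos 2, char 'b'): match length 2
  offset=6 (pos 1, char 'b'): match length 1
  offset=7 (pos 0, char 'c'): match length 0
Longest match has length 3 at offset 3.
next_char = character at position 7 + 3 = 10 -> 'c'

Best match: offset=3, length=3 (matching 'bcc' starting at position 4)
LZ77 triple: (3, 3, 'c')


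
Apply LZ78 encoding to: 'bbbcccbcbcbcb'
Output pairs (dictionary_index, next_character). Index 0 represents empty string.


LZ78 encoding steps:
Dictionary: {0: ''}
Step 1: w='' (idx 0), next='b' -> output (0, 'b'), add 'b' as idx 1
Step 2: w='b' (idx 1), next='b' -> output (1, 'b'), add 'bb' as idx 2
Step 3: w='' (idx 0), next='c' -> output (0, 'c'), add 'c' as idx 3
Step 4: w='c' (idx 3), next='c' -> output (3, 'c'), add 'cc' as idx 4
Step 5: w='b' (idx 1), next='c' -> output (1, 'c'), add 'bc' as idx 5
Step 6: w='bc' (idx 5), next='b' -> output (5, 'b'), add 'bcb' as idx 6
Step 7: w='c' (idx 3), next='b' -> output (3, 'b'), add 'cb' as idx 7


Encoded: [(0, 'b'), (1, 'b'), (0, 'c'), (3, 'c'), (1, 'c'), (5, 'b'), (3, 'b')]


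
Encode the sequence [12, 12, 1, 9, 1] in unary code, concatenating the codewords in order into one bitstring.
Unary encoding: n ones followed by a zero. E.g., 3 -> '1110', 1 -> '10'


Encode each number as n ones followed by a terminating 0:
  12 -> 1111111111110 (13 bits)
  12 -> 1111111111110 (13 bits)
  1 -> 10 (2 bits)
  9 -> 1111111110 (10 bits)
  1 -> 10 (2 bits)
Total length = 13 + 13 + 2 + 10 + 2 = 40 bits.

Unary([12, 12, 1, 9, 1]) = 1111111111110111111111111010111111111010 (40 bits)


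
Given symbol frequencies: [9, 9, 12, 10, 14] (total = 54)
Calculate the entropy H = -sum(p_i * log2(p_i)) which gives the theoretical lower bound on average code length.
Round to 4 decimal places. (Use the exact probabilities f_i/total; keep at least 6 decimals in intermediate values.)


Per-symbol terms -p_i * log2(p_i) with p_i = f_i/54:
  p = 9/54 = 0.166667: log2(p) = -2.584963, -p*log2(p) = 0.430827
  p = 9/54 = 0.166667: log2(p) = -2.584963, -p*log2(p) = 0.430827
  p = 12/54 = 0.222222: log2(p) = -2.169925, -p*log2(p) = 0.482206
  p = 10/54 = 0.185185: log2(p) = -2.432959, -p*log2(p) = 0.450548
  p = 14/54 = 0.259259: log2(p) = -1.947533, -p*log2(p) = 0.504916
H = 0.430827 + 0.430827 + 0.482206 + 0.450548 + 0.504916 = 2.299324

H = 2.2993 bits/symbol


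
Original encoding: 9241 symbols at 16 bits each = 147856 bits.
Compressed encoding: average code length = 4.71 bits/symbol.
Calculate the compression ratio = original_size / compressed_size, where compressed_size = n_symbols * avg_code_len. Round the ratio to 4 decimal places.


original_size = n_symbols * orig_bits = 9241 * 16 = 147856 bits
compressed_size = n_symbols * avg_code_len = 9241 * 4.71 = 43525.11 bits
ratio = original_size / compressed_size = 147856 / 43525.11 = 3.397

Compression ratio = 3.397


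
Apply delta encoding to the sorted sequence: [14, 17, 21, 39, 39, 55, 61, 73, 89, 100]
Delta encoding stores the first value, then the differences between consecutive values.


First value: 14
Deltas:
  17 - 14 = 3
  21 - 17 = 4
  39 - 21 = 18
  39 - 39 = 0
  55 - 39 = 16
  61 - 55 = 6
  73 - 61 = 12
  89 - 73 = 16
  100 - 89 = 11


Delta encoded: [14, 3, 4, 18, 0, 16, 6, 12, 16, 11]


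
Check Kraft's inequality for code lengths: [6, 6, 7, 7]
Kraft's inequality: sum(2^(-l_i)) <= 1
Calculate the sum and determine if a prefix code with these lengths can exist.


Sum = 2^(-6) + 2^(-6) + 2^(-7) + 2^(-7)
    = 0.015625 + 0.015625 + 0.0078125 + 0.0078125
    = 6/128 = 0.046875
Since 0.046875 <= 1, Kraft's inequality IS satisfied.
A prefix code with these lengths CAN exist.

Kraft sum = 0.046875. Satisfied.


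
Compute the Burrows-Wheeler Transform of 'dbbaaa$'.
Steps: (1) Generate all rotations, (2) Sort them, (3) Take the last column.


Rotations (sorted):
  0: $dbbaaa -> last char: a
  1: a$dbbaa -> last char: a
  2: aa$dbba -> last char: a
  3: aaa$dbb -> last char: b
  4: baaa$db -> last char: b
  5: bbaaa$d -> last char: d
  6: dbbaaa$ -> last char: $


BWT = aaabbd$


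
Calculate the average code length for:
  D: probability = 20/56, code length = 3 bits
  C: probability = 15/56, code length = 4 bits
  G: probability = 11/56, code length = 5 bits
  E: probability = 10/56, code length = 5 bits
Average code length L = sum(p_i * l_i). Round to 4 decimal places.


Weighted contributions p_i * l_i:
  D: (20/56) * 3 = 60/56
  C: (15/56) * 4 = 60/56
  G: (11/56) * 5 = 55/56
  E: (10/56) * 5 = 50/56
Sum = (60 + 60 + 55 + 50)/56 = 225/56

L = 225/56 = 4.0179 bits/symbol


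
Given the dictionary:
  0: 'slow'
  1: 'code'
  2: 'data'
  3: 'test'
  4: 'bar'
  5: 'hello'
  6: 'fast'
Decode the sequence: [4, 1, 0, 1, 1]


Look up each index in the dictionary:
  4 -> 'bar'
  1 -> 'code'
  0 -> 'slow'
  1 -> 'code'
  1 -> 'code'

Decoded: "bar code slow code code"


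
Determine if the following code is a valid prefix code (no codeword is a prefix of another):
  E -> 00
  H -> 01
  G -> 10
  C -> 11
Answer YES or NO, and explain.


Checking each pair (does one codeword prefix another?):
  E='00' vs H='01': no prefix
  E='00' vs G='10': no prefix
  E='00' vs C='11': no prefix
  H='01' vs E='00': no prefix
  H='01' vs G='10': no prefix
  H='01' vs C='11': no prefix
  G='10' vs E='00': no prefix
  G='10' vs H='01': no prefix
  G='10' vs C='11': no prefix
  C='11' vs E='00': no prefix
  C='11' vs H='01': no prefix
  C='11' vs G='10': no prefix
No violation found over all pairs.

YES -- this is a valid prefix code. No codeword is a prefix of any other codeword.


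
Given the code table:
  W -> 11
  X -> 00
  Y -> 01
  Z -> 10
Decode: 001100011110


Decoding:
00 -> X
11 -> W
00 -> X
01 -> Y
11 -> W
10 -> Z


Result: XWXYWZ


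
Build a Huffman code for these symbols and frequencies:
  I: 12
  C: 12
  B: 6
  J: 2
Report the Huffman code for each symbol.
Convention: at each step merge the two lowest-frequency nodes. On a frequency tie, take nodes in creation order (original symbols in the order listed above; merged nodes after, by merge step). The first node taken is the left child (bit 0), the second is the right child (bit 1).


Huffman tree construction:
Step 1: Merge J(2) + B(6) = 8
Step 2: Merge (J+B)(8) + I(12) = 20
Step 3: Merge C(12) + ((J+B)+I)(20) = 32
Read each symbol's code off the tree from the root (left child = 0, right child = 1).

Codes:
  I: 11 (length 2)
  C: 0 (length 1)
  B: 101 (length 3)
  J: 100 (length 3)
Average code length: 60/32 = 1.8750 bits/symbol


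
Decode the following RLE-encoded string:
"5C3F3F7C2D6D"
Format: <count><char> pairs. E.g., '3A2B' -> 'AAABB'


Expanding each <count><char> pair:
  5C -> 'CCCCC'
  3F -> 'FFF'
  3F -> 'FFF'
  7C -> 'CCCCCCC'
  2D -> 'DD'
  6D -> 'DDDDDD'

Decoded = CCCCCFFFFFFCCCCCCCDDDDDDDD


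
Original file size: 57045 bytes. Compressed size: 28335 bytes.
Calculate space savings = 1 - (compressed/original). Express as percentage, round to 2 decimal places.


ratio = compressed/original = 28335/57045 = 0.496713
savings = 1 - ratio = 1 - 0.496713 = 0.503287
as a percentage: 0.503287 * 100 = 50.33%

Space savings = 1 - 28335/57045 = 50.33%


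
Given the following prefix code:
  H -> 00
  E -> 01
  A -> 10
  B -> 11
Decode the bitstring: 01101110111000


Decoding step by step:
Bits 01 -> E
Bits 10 -> A
Bits 11 -> B
Bits 10 -> A
Bits 11 -> B
Bits 10 -> A
Bits 00 -> H


Decoded message: EABABAH


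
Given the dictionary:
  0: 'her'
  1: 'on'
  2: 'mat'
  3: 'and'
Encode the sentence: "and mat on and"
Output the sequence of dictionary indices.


Look up each word in the dictionary:
  'and' -> 3
  'mat' -> 2
  'on' -> 1
  'and' -> 3

Encoded: [3, 2, 1, 3]


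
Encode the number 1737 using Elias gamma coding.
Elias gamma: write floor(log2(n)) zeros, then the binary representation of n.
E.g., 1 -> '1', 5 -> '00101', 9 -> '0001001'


num_bits = floor(log2(1737)) + 1 = 11
leading_zeros = num_bits - 1 = 10
binary(1737) = 11011001001

Elias gamma(1737) = '0000000000' + '11011001001' = 000000000011011001001 (21 bits)


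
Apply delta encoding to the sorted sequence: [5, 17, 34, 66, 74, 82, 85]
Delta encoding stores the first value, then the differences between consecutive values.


First value: 5
Deltas:
  17 - 5 = 12
  34 - 17 = 17
  66 - 34 = 32
  74 - 66 = 8
  82 - 74 = 8
  85 - 82 = 3


Delta encoded: [5, 12, 17, 32, 8, 8, 3]


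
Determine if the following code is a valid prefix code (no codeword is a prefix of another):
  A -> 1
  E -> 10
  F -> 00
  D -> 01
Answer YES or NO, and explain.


Checking each pair (does one codeword prefix another?):
  A='1' vs E='10': prefix -- VIOLATION

NO -- this is NOT a valid prefix code. A (1) is a prefix of E (10).


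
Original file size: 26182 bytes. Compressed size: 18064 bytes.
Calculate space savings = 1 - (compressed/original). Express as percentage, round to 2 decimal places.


ratio = compressed/original = 18064/26182 = 0.68994
savings = 1 - ratio = 1 - 0.68994 = 0.31006
as a percentage: 0.31006 * 100 = 31.01%

Space savings = 1 - 18064/26182 = 31.01%


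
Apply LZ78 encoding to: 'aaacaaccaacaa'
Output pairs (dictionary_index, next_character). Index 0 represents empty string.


LZ78 encoding steps:
Dictionary: {0: ''}
Step 1: w='' (idx 0), next='a' -> output (0, 'a'), add 'a' as idx 1
Step 2: w='a' (idx 1), next='a' -> output (1, 'a'), add 'aa' as idx 2
Step 3: w='' (idx 0), next='c' -> output (0, 'c'), add 'c' as idx 3
Step 4: w='aa' (idx 2), next='c' -> output (2, 'c'), add 'aac' as idx 4
Step 5: w='c' (idx 3), next='a' -> output (3, 'a'), add 'ca' as idx 5
Step 6: w='a' (idx 1), next='c' -> output (1, 'c'), add 'ac' as idx 6
Step 7: w='aa' (idx 2), end of input -> output (2, '')


Encoded: [(0, 'a'), (1, 'a'), (0, 'c'), (2, 'c'), (3, 'a'), (1, 'c'), (2, '')]


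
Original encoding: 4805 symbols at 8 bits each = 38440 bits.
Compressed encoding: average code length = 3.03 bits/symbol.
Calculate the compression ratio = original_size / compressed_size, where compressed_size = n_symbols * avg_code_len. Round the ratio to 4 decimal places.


original_size = n_symbols * orig_bits = 4805 * 8 = 38440 bits
compressed_size = n_symbols * avg_code_len = 4805 * 3.03 = 14559.15 bits
ratio = original_size / compressed_size = 38440 / 14559.15 = 2.6403

Compression ratio = 2.6403


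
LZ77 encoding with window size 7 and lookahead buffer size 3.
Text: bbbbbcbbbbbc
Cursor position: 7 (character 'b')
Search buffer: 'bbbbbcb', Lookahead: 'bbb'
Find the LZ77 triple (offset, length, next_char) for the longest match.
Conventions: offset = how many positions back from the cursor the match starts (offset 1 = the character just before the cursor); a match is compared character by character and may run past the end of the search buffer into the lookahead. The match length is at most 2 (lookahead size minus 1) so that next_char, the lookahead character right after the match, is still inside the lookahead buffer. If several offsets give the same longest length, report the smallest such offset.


Try each offset into the search buffer:
  offset=1 (pos 6, char 'b'): match length 2
  offset=2 (pos 5, char 'c'): match length 0
  offset=3 (pos 4, char 'b'): match length 1
  offset=4 (pos 3, char 'b'): match length 2
  offset=5 (pos 2, char 'b'): match length 2
  offset=6 (pos 1, char 'b'): match length 2
  offset=7 (pos 0, char 'b'): match length 2
Longest match has length 2, found at offsets 1, 4, 5, 6, 7; take the smallest, offset 1.
next_char = character at position 7 + 2 = 9 -> 'b'

Best match: offset=1, length=2 (matching 'bb' starting at position 6)
LZ77 triple: (1, 2, 'b')


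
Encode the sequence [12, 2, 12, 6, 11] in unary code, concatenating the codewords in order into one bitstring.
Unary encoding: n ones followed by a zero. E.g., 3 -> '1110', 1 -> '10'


Encode each number as n ones followed by a terminating 0:
  12 -> 1111111111110 (13 bits)
  2 -> 110 (3 bits)
  12 -> 1111111111110 (13 bits)
  6 -> 1111110 (7 bits)
  11 -> 111111111110 (12 bits)
Total length = 13 + 3 + 13 + 7 + 12 = 48 bits.

Unary([12, 2, 12, 6, 11]) = 111111111111011011111111111101111110111111111110 (48 bits)


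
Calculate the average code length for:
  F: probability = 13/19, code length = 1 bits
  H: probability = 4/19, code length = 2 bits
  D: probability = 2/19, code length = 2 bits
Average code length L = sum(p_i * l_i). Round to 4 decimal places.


Weighted contributions p_i * l_i:
  F: (13/19) * 1 = 13/19
  H: (4/19) * 2 = 8/19
  D: (2/19) * 2 = 4/19
Sum = (13 + 8 + 4)/19 = 25/19

L = 25/19 = 1.3158 bits/symbol


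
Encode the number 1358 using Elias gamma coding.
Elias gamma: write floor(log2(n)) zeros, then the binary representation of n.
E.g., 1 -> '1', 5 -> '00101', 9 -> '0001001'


num_bits = floor(log2(1358)) + 1 = 11
leading_zeros = num_bits - 1 = 10
binary(1358) = 10101001110

Elias gamma(1358) = '0000000000' + '10101001110' = 000000000010101001110 (21 bits)


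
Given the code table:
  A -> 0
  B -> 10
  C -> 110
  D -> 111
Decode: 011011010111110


Decoding:
0 -> A
110 -> C
110 -> C
10 -> B
111 -> D
110 -> C


Result: ACCBDC


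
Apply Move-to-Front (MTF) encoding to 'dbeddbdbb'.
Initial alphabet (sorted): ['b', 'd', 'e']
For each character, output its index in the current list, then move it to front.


MTF encoding:
'd': index 1 in ['b', 'd', 'e'] -> ['d', 'b', 'e']
'b': index 1 in ['d', 'b', 'e'] -> ['b', 'd', 'e']
'e': index 2 in ['b', 'd', 'e'] -> ['e', 'b', 'd']
'd': index 2 in ['e', 'b', 'd'] -> ['d', 'e', 'b']
'd': index 0 in ['d', 'e', 'b'] -> ['d', 'e', 'b']
'b': index 2 in ['d', 'e', 'b'] -> ['b', 'd', 'e']
'd': index 1 in ['b', 'd', 'e'] -> ['d', 'b', 'e']
'b': index 1 in ['d', 'b', 'e'] -> ['b', 'd', 'e']
'b': index 0 in ['b', 'd', 'e'] -> ['b', 'd', 'e']


Output: [1, 1, 2, 2, 0, 2, 1, 1, 0]


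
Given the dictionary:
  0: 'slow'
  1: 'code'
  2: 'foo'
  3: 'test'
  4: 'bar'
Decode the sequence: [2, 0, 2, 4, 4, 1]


Look up each index in the dictionary:
  2 -> 'foo'
  0 -> 'slow'
  2 -> 'foo'
  4 -> 'bar'
  4 -> 'bar'
  1 -> 'code'

Decoded: "foo slow foo bar bar code"


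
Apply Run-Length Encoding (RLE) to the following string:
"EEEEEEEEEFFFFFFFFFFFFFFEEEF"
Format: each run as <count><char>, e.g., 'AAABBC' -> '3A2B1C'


Scanning runs left to right:
  i=0: run of 'E' x 9 -> '9E'
  i=9: run of 'F' x 14 -> '14F'
  i=23: run of 'E' x 3 -> '3E'
  i=26: run of 'F' x 1 -> '1F'

RLE = 9E14F3E1F


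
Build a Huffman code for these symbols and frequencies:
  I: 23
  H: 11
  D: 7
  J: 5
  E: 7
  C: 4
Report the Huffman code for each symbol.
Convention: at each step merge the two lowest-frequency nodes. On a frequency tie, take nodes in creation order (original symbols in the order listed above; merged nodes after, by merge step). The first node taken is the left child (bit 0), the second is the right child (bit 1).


Huffman tree construction:
Step 1: Merge C(4) + J(5) = 9
Step 2: Merge D(7) + E(7) = 14
Step 3: Merge (C+J)(9) + H(11) = 20
Step 4: Merge (D+E)(14) + ((C+J)+H)(20) = 34
Step 5: Merge I(23) + ((D+E)+((C+J)+H))(34) = 57
Read each symbol's code off the tree from the root (left child = 0, right child = 1).

Codes:
  I: 0 (length 1)
  H: 111 (length 3)
  D: 100 (length 3)
  J: 1101 (length 4)
  E: 101 (length 3)
  C: 1100 (length 4)
Average code length: 134/57 = 2.3509 bits/symbol


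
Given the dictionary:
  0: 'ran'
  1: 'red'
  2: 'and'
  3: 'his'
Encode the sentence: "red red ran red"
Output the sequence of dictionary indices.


Look up each word in the dictionary:
  'red' -> 1
  'red' -> 1
  'ran' -> 0
  'red' -> 1

Encoded: [1, 1, 0, 1]


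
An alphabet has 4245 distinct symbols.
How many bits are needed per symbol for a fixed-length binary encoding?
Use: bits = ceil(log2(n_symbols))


log2(4245) = 12.0515
Bracket: 2^12 = 4096 < 4245 <= 2^13 = 8192
So ceil(log2(4245)) = 13

bits = ceil(log2(4245)) = ceil(12.0515) = 13 bits


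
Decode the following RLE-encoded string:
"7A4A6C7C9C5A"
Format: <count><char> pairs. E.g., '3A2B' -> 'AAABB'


Expanding each <count><char> pair:
  7A -> 'AAAAAAA'
  4A -> 'AAAA'
  6C -> 'CCCCCC'
  7C -> 'CCCCCCC'
  9C -> 'CCCCCCCCC'
  5A -> 'AAAAA'

Decoded = AAAAAAAAAAACCCCCCCCCCCCCCCCCCCCCCAAAAA


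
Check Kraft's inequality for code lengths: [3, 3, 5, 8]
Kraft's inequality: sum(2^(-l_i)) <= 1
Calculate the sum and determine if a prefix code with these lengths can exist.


Sum = 2^(-3) + 2^(-3) + 2^(-5) + 2^(-8)
    = 0.125 + 0.125 + 0.03125 + 0.00390625
    = 73/256 = 0.28515625
Since 0.28515625 <= 1, Kraft's inequality IS satisfied.
A prefix code with these lengths CAN exist.

Kraft sum = 0.28515625. Satisfied.


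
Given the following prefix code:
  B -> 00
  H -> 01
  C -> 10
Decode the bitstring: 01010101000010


Decoding step by step:
Bits 01 -> H
Bits 01 -> H
Bits 01 -> H
Bits 01 -> H
Bits 00 -> B
Bits 00 -> B
Bits 10 -> C


Decoded message: HHHHBBC


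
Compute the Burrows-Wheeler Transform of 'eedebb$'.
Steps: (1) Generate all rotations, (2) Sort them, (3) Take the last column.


Rotations (sorted):
  0: $eedebb -> last char: b
  1: b$eedeb -> last char: b
  2: bb$eede -> last char: e
  3: debb$ee -> last char: e
  4: ebb$eed -> last char: d
  5: edebb$e -> last char: e
  6: eedebb$ -> last char: $


BWT = bbeede$


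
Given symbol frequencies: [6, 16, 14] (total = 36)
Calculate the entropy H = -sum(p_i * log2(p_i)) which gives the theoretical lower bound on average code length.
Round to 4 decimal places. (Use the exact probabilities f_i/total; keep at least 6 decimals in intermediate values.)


Per-symbol terms -p_i * log2(p_i) with p_i = f_i/36:
  p = 6/36 = 0.166667: log2(p) = -2.584963, -p*log2(p) = 0.430827
  p = 16/36 = 0.444444: log2(p) = -1.169925, -p*log2(p) = 0.519967
  p = 14/36 = 0.388889: log2(p) = -1.362570, -p*log2(p) = 0.529888
H = 0.430827 + 0.519967 + 0.529888 = 1.480682

H = 1.4807 bits/symbol
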